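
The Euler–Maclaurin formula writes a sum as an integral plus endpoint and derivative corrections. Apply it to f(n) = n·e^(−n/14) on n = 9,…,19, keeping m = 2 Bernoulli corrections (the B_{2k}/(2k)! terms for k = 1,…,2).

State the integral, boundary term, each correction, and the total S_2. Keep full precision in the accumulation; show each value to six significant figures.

The integral term ∫_9^19 x·e^(−x/14) dx = 50.3872.
Boundary: ½(f(9) + f(19)) = ½(4.73209 + 4.89051) = 4.81130.
Integral + boundary = 55.1985.
Order-1 term: 1/12 · (-0.0919268 − 0.187781) = -0.0233090.
Partial sum through k=1: 55.1752.
Order-2 term: −1/720 · (0.00215747 − 0.00632325) = 5.78581e-06.

S_2 ≈ 55.1752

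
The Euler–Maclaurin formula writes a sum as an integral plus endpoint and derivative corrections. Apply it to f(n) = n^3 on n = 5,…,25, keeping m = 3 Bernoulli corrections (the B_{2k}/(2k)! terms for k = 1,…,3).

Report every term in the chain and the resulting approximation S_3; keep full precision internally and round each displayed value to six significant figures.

∫_5^25 x^3 dx evaluates to 97500.0.
Endpoint term: (f(5) + f(25))/2 = (125.000 + 15625.0)/2 = 7875.00.
Running total after boundary: 105375.
k=1: B_{2}/(2)! × [f^{(1)}(25) − f^{(1)}(5)] = 1/12 × (1875.00 − 75.0000) = 150.000.
Running total after k=1: 105525.
k=2: B_{4}/(4)! × [f^{(3)}(25) − f^{(3)}(5)] = −1/720 × (6.00000 − 6.00000) = 0.00000.
Running total after k=2: 105525.
k=3: B_{6}/(6)! × [f^{(5)}(25) − f^{(5)}(5)] = 1/30240 × (0.00000 − 0.00000) = 0.00000.

S_3 ≈ 105525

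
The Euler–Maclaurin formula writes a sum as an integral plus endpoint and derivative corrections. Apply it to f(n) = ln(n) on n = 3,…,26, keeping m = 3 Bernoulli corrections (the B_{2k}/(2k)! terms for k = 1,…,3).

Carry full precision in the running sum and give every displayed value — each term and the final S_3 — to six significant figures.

∫_3^26 ln(x) dx evaluates to 58.4147.
½[f(3) + f(26)] = ½[1.09861 + 3.25810] = 2.17835.
So far: 60.5930.
k=1: B_{2}/(2)! × [f^{(1)}(26) − f^{(1)}(3)] = 1/12 × (0.0384615 − 0.333333) = -0.0245726.
Running total after k=1: 60.5685.
k=2: B_{4}/(4)! × [f^{(3)}(26) − f^{(3)}(3)] = −1/720 × (0.000113792 − 0.0740741) = 0.000102723.
Running total after k=2: 60.5686.
k=3: B_{6}/(6)! × [f^{(5)}(26) − f^{(5)}(3)] = 1/30240 × (2.01997e-06 − 0.0987654) = -3.26599e-06.

S_3 ≈ 60.5686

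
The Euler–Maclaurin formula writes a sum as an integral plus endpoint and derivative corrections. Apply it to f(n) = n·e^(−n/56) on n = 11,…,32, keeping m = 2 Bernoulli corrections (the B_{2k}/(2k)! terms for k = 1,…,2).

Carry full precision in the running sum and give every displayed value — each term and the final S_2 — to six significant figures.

Integral: ∫_11^32 x·e^(−x/56) dx = 299.937.
Endpoint term: (f(11) + f(32))/2 = (9.03826 + 18.0710)/2 = 13.5546.
Integral + boundary = 313.492.
k=1: B_{2}/(2)! × [f^{(1)}(32) − f^{(1)}(11)] = 1/12 × (0.242022 − 0.660263) = -0.0348534.
Running total after k=1: 313.457.
k=2: B_{4}/(4)! × [f^{(3)}(32) − f^{(3)}(11)] = −1/720 × (0.000437327 − 0.000734561) = 4.12824e-07.

S_2 ≈ 313.457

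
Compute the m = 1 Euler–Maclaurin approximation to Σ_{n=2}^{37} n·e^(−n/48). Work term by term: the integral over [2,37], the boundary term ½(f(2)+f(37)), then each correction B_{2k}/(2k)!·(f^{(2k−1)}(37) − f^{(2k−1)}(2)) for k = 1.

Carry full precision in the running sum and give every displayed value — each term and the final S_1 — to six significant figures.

S_1 ≈ 423.985

∫_2^37 x·e^(−x/48) dx evaluates to 414.535.
Endpoint term: (f(2) + f(37))/2 = (1.91838 + 17.1172)/2 = 9.51780.
Running total after boundary: 424.053.
Correction k=1: B_{2}/2! · (f^{(1)}(37) − f^{(1)}(2)) = 1/12 · (0.106019 − 0.919223) = -0.0677670.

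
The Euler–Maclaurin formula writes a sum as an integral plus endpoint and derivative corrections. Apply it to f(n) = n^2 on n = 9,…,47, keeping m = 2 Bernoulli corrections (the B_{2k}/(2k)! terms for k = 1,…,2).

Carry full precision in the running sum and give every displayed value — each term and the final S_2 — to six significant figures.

∫_9^47 x^2 dx evaluates to 34364.7.
Endpoint term: (f(9) + f(47))/2 = (81.0000 + 2209.00)/2 = 1145.00.
So far: 35509.7.
Correction k=1: B_{2}/2! · (f^{(1)}(47) − f^{(1)}(9)) = 1/12 · (94.0000 − 18.0000) = 6.33333.
Running total after k=1: 35516.0.
Correction k=2: B_{4}/4! · (f^{(3)}(47) − f^{(3)}(9)) = −1/720 · (0.00000 − 0.00000) = 0.00000.

S_2 ≈ 35516.0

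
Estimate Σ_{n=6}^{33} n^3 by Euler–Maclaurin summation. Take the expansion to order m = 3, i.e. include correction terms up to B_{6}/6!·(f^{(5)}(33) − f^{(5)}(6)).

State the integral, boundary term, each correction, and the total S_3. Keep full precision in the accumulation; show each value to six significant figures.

S_3 ≈ 314496

The integral term ∫_6^33 x^3 dx = 296156.
½[f(6) + f(33)] = ½[216.000 + 35937.0] = 18076.5.
Running total after boundary: 314233.
Order-1 term: 1/12 · (3267.00 − 108.000) = 263.250.
After k=1: 314496.
Order-2 term: −1/720 · (6.00000 − 6.00000) = 0.00000.
After k=2: 314496.
Order-3 term: 1/30240 · (0.00000 − 0.00000) = 0.00000.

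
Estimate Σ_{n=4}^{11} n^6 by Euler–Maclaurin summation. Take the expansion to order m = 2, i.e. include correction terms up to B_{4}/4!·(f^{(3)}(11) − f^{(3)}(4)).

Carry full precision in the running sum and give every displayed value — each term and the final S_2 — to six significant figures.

The integral term ∫_4^11 x^6 dx = 2.78154e+06.
Boundary: ½(f(4) + f(11)) = ½(4096.00 + 1.77156e+06) = 887828.
So far: 3.66937e+06.
Order-1 term: 1/12 · (966306 − 6144.00) = 80013.5.
Running total after k=1: 3.74938e+06.
Order-2 term: −1/720 · (159720 − 7680.00) = -211.167.

S_2 ≈ 3.74917e+06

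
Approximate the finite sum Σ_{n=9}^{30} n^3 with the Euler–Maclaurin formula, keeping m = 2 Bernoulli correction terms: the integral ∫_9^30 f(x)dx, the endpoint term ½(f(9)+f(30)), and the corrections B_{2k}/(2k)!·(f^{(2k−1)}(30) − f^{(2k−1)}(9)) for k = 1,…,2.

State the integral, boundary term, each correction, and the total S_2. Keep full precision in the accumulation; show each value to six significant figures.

Integral: ∫_9^30 x^3 dx = 200860.
Endpoint term: (f(9) + f(30))/2 = (729.000 + 27000.0)/2 = 13864.5.
Integral + boundary = 214724.
k=1: B_{2}/(2)! × [f^{(1)}(30) − f^{(1)}(9)] = 1/12 × (2700.00 − 243.000) = 204.750.
After k=1: 214929.
k=2: B_{4}/(4)! × [f^{(3)}(30) − f^{(3)}(9)] = −1/720 × (6.00000 − 6.00000) = 0.00000.

S_2 ≈ 214929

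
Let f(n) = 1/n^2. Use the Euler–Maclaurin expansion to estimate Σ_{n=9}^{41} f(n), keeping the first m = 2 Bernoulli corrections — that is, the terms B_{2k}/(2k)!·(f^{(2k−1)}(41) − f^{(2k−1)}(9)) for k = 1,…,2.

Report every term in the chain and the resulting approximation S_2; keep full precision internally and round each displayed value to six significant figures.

S_2 ≈ 0.0934168

Integral: ∫_9^41 1/x^2 dx = 0.0867209.
Boundary: ½(f(9) + f(41)) = ½(0.0123457 + 0.000594884) = 0.00647028.
Integral + boundary = 0.0931911.
k=1: B_{2}/(2)! × [f^{(1)}(41) − f^{(1)}(9)] = 1/12 × (-2.90187e-05 − (-0.00274348)) = 0.000226205.
After k=1: 0.0934174.
k=2: B_{4}/(4)! × [f^{(3)}(41) − f^{(3)}(9)] = −1/720 × (-2.07153e-07 − (-0.000406442)) = -5.64215e-07.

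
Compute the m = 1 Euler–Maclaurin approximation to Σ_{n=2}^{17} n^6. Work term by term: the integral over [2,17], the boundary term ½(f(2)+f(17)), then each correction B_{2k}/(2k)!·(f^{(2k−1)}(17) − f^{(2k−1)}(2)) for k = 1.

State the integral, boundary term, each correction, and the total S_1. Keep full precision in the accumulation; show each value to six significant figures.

The integral term ∫_2^17 x^6 dx = 5.86198e+07.
½[f(2) + f(17)] = ½[64.0000 + 2.41376e+07] = 1.20688e+07.
So far: 7.06886e+07.
k=1: B_{2}/(2)! × [f^{(1)}(17) − f^{(1)}(2)] = 1/12 × (8.51914e+06 − 192.000) = 709912.

S_1 ≈ 7.13985e+07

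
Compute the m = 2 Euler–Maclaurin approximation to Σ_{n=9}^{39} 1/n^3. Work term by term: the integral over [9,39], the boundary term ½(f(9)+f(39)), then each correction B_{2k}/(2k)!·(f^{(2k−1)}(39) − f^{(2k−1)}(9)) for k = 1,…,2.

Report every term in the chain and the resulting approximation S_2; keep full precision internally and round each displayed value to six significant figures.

S_2 ≈ 0.00657625

Integral: ∫_9^39 1/x^3 dx = 0.00584411.
½[f(9) + f(39)] = ½[0.00137174 + 1.68580e-05] = 0.000694300.
Running total after boundary: 0.00653841.
Order-1 term: 1/12 · (-1.29677e-06 − (-0.000457247)) = 3.79959e-05.
Running total after k=1: 0.00657640.
Order-2 term: −1/720 · (-1.70515e-08 − (-0.000112901)) = -1.56783e-07.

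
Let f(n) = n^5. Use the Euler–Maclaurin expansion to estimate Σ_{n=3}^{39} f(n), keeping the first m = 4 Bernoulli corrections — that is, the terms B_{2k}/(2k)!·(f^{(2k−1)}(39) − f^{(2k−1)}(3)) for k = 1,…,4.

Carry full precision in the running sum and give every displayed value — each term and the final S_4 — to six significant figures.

S_4 ≈ 6.32533e+08

Integral: ∫_3^39 x^5 dx = 5.86457e+08.
Boundary: ½(f(3) + f(39)) = ½(243.000 + 9.02242e+07) = 4.51122e+07.
Integral + boundary = 6.31569e+08.
k=1: B_{2}/(2)! × [f^{(1)}(39) − f^{(1)}(3)] = 1/12 × (1.15672e+07 − 405.000) = 963900.
Running total after k=1: 6.32533e+08.
k=2: B_{4}/(4)! × [f^{(3)}(39) − f^{(3)}(3)] = −1/720 × (91260.0 − 540.000) = -126.000.
Running total after k=2: 6.32533e+08.
k=3: B_{6}/(6)! × [f^{(5)}(39) − f^{(5)}(3)] = 1/30240 × (120.000 − 120.000) = 0.00000.
Running total after k=3: 6.32533e+08.
k=4: B_{8}/(8)! × [f^{(7)}(39) − f^{(7)}(3)] = −1/1209600 × (0.00000 − 0.00000) = 0.00000.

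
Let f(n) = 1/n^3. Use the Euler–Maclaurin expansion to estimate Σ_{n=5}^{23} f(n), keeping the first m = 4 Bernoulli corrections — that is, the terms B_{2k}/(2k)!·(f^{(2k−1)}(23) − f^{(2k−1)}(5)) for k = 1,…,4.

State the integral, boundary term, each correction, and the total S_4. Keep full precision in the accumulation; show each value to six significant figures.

Integral: ∫_5^23 1/x^3 dx = 0.0190548.
Boundary: ½(f(5) + f(23)) = ½(0.00800000 + 8.21895e-05) = 0.00404109.
Running total after boundary: 0.0230959.
k=1: B_{2}/(2)! × [f^{(1)}(23) − f^{(1)}(5)] = 1/12 × (-1.07204e-05 − (-0.00480000)) = 0.000399107.
Partial sum through k=1: 0.0234950.
k=2: B_{4}/(4)! × [f^{(3)}(23) − f^{(3)}(5)] = −1/720 × (-4.05307e-07 − (-0.00384000)) = -5.33277e-06.
Partial sum through k=2: 0.0234897.
k=3: B_{6}/(6)! × [f^{(5)}(23) − f^{(5)}(5)] = 1/30240 × (-3.21794e-08 − (-0.00645120)) = 2.13332e-07.
Partial sum through k=3: 0.0234899.
k=4: B_{8}/(8)! × [f^{(7)}(23) − f^{(7)}(5)] = −1/1209600 × (-4.37980e-09 − (-0.0185795)) = -1.53600e-08.

S_4 ≈ 0.0234899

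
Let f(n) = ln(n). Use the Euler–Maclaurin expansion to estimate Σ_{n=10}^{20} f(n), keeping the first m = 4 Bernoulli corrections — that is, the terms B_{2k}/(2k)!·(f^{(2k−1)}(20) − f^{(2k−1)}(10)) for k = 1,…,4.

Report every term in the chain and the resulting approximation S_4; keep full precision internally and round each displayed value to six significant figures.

Integral: ∫_10^20 ln(x) dx = 26.8888.
Boundary: ½(f(10) + f(20)) = ½(2.30259 + 2.99573) = 2.64916.
Running total after boundary: 29.5380.
Order-1 term: 1/12 · (0.0500000 − 0.100000) = -0.00416667.
Partial sum through k=1: 29.5338.
Order-2 term: −1/720 · (0.000250000 − 0.00200000) = 2.43056e-06.
Partial sum through k=2: 29.5338.
Order-3 term: 1/30240 · (7.50000e-06 − 0.000240000) = -7.68849e-09.
Partial sum through k=3: 29.5338.
Order-4 term: −1/1209600 · (5.62500e-07 − 7.20000e-05) = 5.90588e-11.

S_4 ≈ 29.5338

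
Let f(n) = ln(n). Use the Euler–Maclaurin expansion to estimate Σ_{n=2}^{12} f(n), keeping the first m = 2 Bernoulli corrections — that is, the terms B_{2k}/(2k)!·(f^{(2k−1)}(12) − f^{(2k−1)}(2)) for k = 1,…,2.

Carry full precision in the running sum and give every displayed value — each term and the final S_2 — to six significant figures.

Integral: ∫_2^12 ln(x) dx = 18.4326.
½[f(2) + f(12)] = ½[0.693147 + 2.48491] = 1.58903.
Integral + boundary = 20.0216.
k=1: B_{2}/(2)! × [f^{(1)}(12) − f^{(1)}(2)] = 1/12 × (0.0833333 − 0.500000) = -0.0347222.
Partial sum through k=1: 19.9869.
k=2: B_{4}/(4)! × [f^{(3)}(12) − f^{(3)}(2)] = −1/720 × (0.00115741 − 0.250000) = 0.000345615.

S_2 ≈ 19.9872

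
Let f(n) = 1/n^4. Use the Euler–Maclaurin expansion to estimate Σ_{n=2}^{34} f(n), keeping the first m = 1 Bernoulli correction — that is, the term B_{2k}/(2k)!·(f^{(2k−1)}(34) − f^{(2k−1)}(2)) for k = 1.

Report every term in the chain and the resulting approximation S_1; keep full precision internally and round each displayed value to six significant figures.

S_1 ≈ 0.0833252

Integral: ∫_2^34 1/x^4 dx = 0.0416582.
Endpoint term: (f(2) + f(34))/2 = (0.0625000 + 7.48315e-07)/2 = 0.0312504.
Integral + boundary = 0.0729086.
k=1: B_{2}/(2)! × [f^{(1)}(34) − f^{(1)}(2)] = 1/12 × (-8.80370e-08 − (-0.125000)) = 0.0104167.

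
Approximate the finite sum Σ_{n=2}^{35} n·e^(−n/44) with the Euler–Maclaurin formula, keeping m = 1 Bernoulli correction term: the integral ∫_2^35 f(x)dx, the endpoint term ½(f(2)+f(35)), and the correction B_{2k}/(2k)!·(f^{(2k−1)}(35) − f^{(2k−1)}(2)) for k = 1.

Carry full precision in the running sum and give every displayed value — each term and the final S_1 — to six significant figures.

S_1 ≈ 373.863

Integral: ∫_2^35 x·e^(−x/44) dx = 365.077.
Endpoint term: (f(2) + f(35))/2 = (1.91113 + 15.7982)/2 = 8.85464.
Integral + boundary = 373.931.
Correction k=1: B_{2}/2! · (f^{(1)}(35) − f^{(1)}(2)) = 1/12 · (0.0923269 − 0.912128) = -0.0683168.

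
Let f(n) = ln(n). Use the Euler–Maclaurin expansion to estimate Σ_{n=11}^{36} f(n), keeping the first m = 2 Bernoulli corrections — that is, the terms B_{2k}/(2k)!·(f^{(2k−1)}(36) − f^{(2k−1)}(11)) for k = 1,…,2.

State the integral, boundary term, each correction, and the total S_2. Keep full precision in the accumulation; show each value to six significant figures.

S_2 ≈ 80.6153

Integral: ∫_11^36 ln(x) dx = 77.6298.
Boundary: ½(f(11) + f(36)) = ½(2.39790 + 3.58352) = 2.99071.
Integral + boundary = 80.6205.
k=1: B_{2}/(2)! × [f^{(1)}(36) − f^{(1)}(11)] = 1/12 × (0.0277778 − 0.0909091) = -0.00526094.
Partial sum through k=1: 80.6153.
k=2: B_{4}/(4)! × [f^{(3)}(36) − f^{(3)}(11)] = −1/720 × (4.28669e-05 − 0.00150263) = 2.02745e-06.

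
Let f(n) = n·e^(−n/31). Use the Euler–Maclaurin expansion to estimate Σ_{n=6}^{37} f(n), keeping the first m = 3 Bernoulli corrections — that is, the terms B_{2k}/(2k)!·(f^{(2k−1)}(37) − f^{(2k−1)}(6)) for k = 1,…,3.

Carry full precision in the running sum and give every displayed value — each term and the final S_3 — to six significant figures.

The integral term ∫_6^37 x·e^(−x/31) dx = 306.135.
Boundary: ½(f(6) + f(37)) = ½(4.94418 + 11.2163) = 8.08025.
Running total after boundary: 314.216.
Order-1 term: 1/12 · (-0.0586730 − 0.664540) = -0.0602678.
Partial sum through k=1: 314.155.
Order-2 term: −1/720 · (0.000569838 − 0.00240645) = 2.55085e-06.
Partial sum through k=2: 314.155.
Order-3 term: 1/30240 · (1.24946e-06 − 4.28865e-06) = -1.00502e-10.

S_3 ≈ 314.155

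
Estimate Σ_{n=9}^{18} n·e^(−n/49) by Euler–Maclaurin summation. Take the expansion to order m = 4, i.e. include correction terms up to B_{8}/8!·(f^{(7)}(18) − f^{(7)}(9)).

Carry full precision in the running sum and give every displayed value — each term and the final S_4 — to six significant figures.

Integral: ∫_9^18 x·e^(−x/49) dx = 91.4286.
Boundary: ½(f(9) + f(18)) = ½(7.48987 + 12.4662) = 9.97806.
Integral + boundary = 101.407.
Order-1 term: 1/12 · (0.438156 − 0.679353) = -0.0200997.
Running total after k=1: 101.387.
Order-2 term: −1/720 · (0.000759390 − 0.000976163) = 3.01074e-07.
Running total after k=2: 101.387.
Order-3 term: 1/30240 · (5.56556e-07 − 6.95286e-07) = -4.58763e-12.
Running total after k=3: 101.387.
Order-4 term: −1/1209600 · (3.31875e-10 − 4.09832e-10) = 6.44486e-17.

S_4 ≈ 101.387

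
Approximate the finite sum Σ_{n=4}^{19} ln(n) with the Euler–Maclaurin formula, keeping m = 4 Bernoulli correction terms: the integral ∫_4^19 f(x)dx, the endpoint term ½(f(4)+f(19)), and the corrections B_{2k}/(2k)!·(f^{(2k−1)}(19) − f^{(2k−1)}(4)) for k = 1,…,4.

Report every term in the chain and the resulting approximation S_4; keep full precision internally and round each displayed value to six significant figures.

S_4 ≈ 37.5481

The integral term ∫_4^19 ln(x) dx = 35.3992.
Boundary: ½(f(4) + f(19)) = ½(1.38629 + 2.94444) = 2.16537.
So far: 37.5645.
Correction k=1: B_{2}/2! · (f^{(1)}(19) − f^{(1)}(4)) = 1/12 · (0.0526316 − 0.250000) = -0.0164474.
After k=1: 37.5481.
Correction k=2: B_{4}/4! · (f^{(3)}(19) − f^{(3)}(4)) = −1/720 · (0.000291588 − 0.0312500) = 4.29978e-05.
After k=2: 37.5481.
Correction k=3: B_{6}/6! · (f^{(5)}(19) − f^{(5)}(4)) = 1/30240 · (9.69267e-06 − 0.0234375) = -7.74729e-07.
After k=3: 37.5481.
Correction k=4: B_{8}/8! · (f^{(7)}(19) − f^{(7)}(4)) = −1/1209600 · (8.05485e-07 − 0.0439453) = 3.63298e-08.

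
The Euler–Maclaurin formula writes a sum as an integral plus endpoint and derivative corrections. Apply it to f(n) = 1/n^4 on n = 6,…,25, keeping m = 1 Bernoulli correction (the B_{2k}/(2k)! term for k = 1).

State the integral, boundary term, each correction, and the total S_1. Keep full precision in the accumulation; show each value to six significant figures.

Integral: ∫_6^25 1/x^4 dx = 0.00152188.
Endpoint term: (f(6) + f(25))/2 = (0.000771605 + 2.56000e-06)/2 = 0.000387082.
Integral + boundary = 0.00190896.
Order-1 term: 1/12 · (-4.09600e-07 − (-0.000514403)) = 4.28328e-05.

S_1 ≈ 0.00195179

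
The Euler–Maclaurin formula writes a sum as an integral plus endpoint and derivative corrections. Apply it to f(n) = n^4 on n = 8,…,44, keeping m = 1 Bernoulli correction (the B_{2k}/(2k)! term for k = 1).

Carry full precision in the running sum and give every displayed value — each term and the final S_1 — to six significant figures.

S_1 ≈ 3.48810e+07

∫_8^44 x^4 dx evaluates to 3.29767e+07.
Boundary: ½(f(8) + f(44)) = ½(4096.00 + 3.74810e+06) = 1.87610e+06.
Integral + boundary = 3.48528e+07.
Order-1 term: 1/12 · (340736 − 2048.00) = 28224.0.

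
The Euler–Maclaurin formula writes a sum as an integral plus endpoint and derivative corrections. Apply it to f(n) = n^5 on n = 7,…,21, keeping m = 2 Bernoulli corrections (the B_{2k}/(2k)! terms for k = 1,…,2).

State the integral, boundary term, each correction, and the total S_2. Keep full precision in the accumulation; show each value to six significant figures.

The integral term ∫_7^21 x^5 dx = 1.42747e+07.
Endpoint term: (f(7) + f(21))/2 = (16807.0 + 4.08410e+06)/2 = 2.05045e+06.
Integral + boundary = 1.63252e+07.
k=1: B_{2}/(2)! × [f^{(1)}(21) − f^{(1)}(7)] = 1/12 × (972405 − 12005.0) = 80033.3.
Running total after k=1: 1.64052e+07.
k=2: B_{4}/(4)! × [f^{(3)}(21) − f^{(3)}(7)] = −1/720 × (26460.0 − 2940.00) = -32.6667.

S_2 ≈ 1.64052e+07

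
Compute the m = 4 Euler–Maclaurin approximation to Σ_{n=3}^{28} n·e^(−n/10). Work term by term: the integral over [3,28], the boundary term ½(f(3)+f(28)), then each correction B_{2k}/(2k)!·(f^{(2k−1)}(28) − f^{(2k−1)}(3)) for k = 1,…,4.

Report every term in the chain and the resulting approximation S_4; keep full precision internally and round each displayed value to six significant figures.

Integral: ∫_3^28 x·e^(−x/10) dx = 73.1985.
½[f(3) + f(28)] = ½[2.22245 + 1.70268] = 1.96257.
So far: 75.1611.
Order-1 term: 1/12 · (-0.109458 − 0.518573) = -0.0523359.
After k=1: 75.1088.
Order-2 term: −1/720 · (0.000121620 − 0.0200021) = 2.76118e-05.
After k=2: 75.1088.
Order-3 term: 1/30240 · (1.33782e-05 − 0.000348185) = -1.10716e-08.
After k=3: 75.1088.
Order-4 term: −1/1209600 · (2.55402e-07 − 4.96348e-06) = 3.89226e-12.

S_4 ≈ 75.1088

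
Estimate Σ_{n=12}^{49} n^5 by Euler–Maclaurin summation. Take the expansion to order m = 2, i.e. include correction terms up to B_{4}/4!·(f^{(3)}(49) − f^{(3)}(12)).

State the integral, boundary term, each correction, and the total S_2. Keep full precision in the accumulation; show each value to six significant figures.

Integral: ∫_12^49 x^5 dx = 2.30638e+09.
½[f(12) + f(49)] = ½[248832 + 2.82475e+08] = 1.41362e+08.
Integral + boundary = 2.44775e+09.
Correction k=1: B_{2}/2! · (f^{(1)}(49) − f^{(1)}(12)) = 1/12 · (2.88240e+07 − 103680) = 2.39336e+06.
Running total after k=1: 2.45014e+09.
Correction k=2: B_{4}/4! · (f^{(3)}(49) − f^{(3)}(12)) = −1/720 · (144060 − 8640.00) = -188.083.

S_2 ≈ 2.45014e+09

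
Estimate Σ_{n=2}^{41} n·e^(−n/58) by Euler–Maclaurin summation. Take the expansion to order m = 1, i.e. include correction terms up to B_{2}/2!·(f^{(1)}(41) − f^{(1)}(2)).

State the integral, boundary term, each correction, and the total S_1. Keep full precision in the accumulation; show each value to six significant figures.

S_1 ≈ 541.260

The integral term ∫_2^41 x·e^(−x/58) dx = 530.250.
Boundary: ½(f(2) + f(41)) = ½(1.93221 + 20.2201) = 11.0761.
So far: 541.326.
k=1: B_{2}/(2)! × [f^{(1)}(41) − f^{(1)}(2)] = 1/12 × (0.144551 − 0.932791) = -0.0656867.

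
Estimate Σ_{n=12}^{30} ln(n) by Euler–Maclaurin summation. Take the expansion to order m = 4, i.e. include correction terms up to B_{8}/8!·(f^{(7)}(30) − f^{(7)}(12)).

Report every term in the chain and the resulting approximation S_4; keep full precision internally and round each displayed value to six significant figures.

S_4 ≈ 57.1559

Integral: ∫_12^30 ln(x) dx = 54.2170.
½[f(12) + f(30)] = ½[2.48491 + 3.40120] = 2.94305.
Integral + boundary = 57.1601.
Correction k=1: B_{2}/2! · (f^{(1)}(30) − f^{(1)}(12)) = 1/12 · (0.0333333 − 0.0833333) = -0.00416667.
Running total after k=1: 57.1559.
Correction k=2: B_{4}/4! · (f^{(3)}(30) − f^{(3)}(12)) = −1/720 · (7.40741e-05 − 0.00115741) = 1.50463e-06.
Running total after k=2: 57.1559.
Correction k=3: B_{6}/6! · (f^{(5)}(30) − f^{(5)}(12)) = 1/30240 · (9.87654e-07 − 9.64506e-05) = -3.15684e-09.
Running total after k=3: 57.1559.
Correction k=4: B_{8}/8! · (f^{(7)}(30) − f^{(7)}(12)) = −1/1209600 · (3.29218e-08 − 2.00939e-05) = 1.65848e-11.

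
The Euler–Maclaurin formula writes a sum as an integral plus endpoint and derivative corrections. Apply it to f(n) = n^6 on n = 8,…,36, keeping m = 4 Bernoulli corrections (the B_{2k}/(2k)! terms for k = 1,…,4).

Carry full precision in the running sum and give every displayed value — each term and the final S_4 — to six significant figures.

The integral term ∫_8^36 x^6 dx = 1.11946e+10.
Endpoint term: (f(8) + f(36))/2 = (262144 + 2.17678e+09)/2 = 1.08852e+09.
Running total after boundary: 1.22831e+10.
Order-1 term: 1/12 · (3.62797e+08 − 196608) = 3.02167e+07.
Partial sum through k=1: 1.23133e+10.
Order-2 term: −1/720 · (5.59872e+06 − 61440.0) = -7690.67.
Partial sum through k=2: 1.23133e+10.
Order-3 term: 1/30240 · (25920.0 − 5760.00) = 0.666667.
Partial sum through k=3: 1.23133e+10.
Order-4 term: −1/1209600 · (0.00000 − 0.00000) = 0.00000.

S_4 ≈ 1.23133e+10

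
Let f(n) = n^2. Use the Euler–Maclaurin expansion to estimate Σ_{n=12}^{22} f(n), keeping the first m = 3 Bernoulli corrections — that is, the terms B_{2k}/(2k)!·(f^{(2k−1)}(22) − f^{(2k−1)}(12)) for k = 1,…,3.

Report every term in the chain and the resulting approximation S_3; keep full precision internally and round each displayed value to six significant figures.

S_3 ≈ 3289.00

The integral term ∫_12^22 x^2 dx = 2973.33.
Boundary: ½(f(12) + f(22)) = ½(144.000 + 484.000) = 314.000.
So far: 3287.33.
Order-1 term: 1/12 · (44.0000 − 24.0000) = 1.66667.
Partial sum through k=1: 3289.00.
Order-2 term: −1/720 · (0.00000 − 0.00000) = 0.00000.
Partial sum through k=2: 3289.00.
Order-3 term: 1/30240 · (0.00000 − 0.00000) = 0.00000.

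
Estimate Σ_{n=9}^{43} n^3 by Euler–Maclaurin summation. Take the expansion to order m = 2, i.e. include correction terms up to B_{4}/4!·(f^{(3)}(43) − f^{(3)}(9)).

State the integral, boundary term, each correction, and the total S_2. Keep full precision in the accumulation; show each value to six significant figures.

S_2 ≈ 893620

∫_9^43 x^3 dx evaluates to 853060.
Boundary: ½(f(9) + f(43)) = ½(729.000 + 79507.0) = 40118.0.
Integral + boundary = 893178.
Correction k=1: B_{2}/2! · (f^{(1)}(43) − f^{(1)}(9)) = 1/12 · (5547.00 − 243.000) = 442.000.
Partial sum through k=1: 893620.
Correction k=2: B_{4}/4! · (f^{(3)}(43) − f^{(3)}(9)) = −1/720 · (6.00000 − 6.00000) = 0.00000.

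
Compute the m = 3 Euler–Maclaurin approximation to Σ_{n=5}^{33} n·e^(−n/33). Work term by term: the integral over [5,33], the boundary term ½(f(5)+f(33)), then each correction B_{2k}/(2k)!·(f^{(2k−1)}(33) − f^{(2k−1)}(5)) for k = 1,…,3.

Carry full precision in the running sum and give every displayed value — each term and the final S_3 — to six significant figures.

The integral term ∫_5^33 x·e^(−x/33) dx = 276.452.
Boundary: ½(f(5) + f(33)) = ½(4.29702 + 12.1400) = 8.21852.
So far: 284.671.
k=1: B_{2}/(2)! × [f^{(1)}(33) − f^{(1)}(5)] = 1/12 × (0.00000 − 0.729192) = -0.0607660.
Partial sum through k=1: 284.610.
k=2: B_{4}/(4)! × [f^{(3)}(33) − f^{(3)}(5)] = −1/720 × (0.000675628 − 0.00224794) = 2.18376e-06.
Partial sum through k=2: 284.610.
k=3: B_{6}/(6)! × [f^{(5)}(33) − f^{(5)}(5)] = 1/30240 × (1.24082e-06 − 3.51357e-06) = -7.51568e-11.

S_3 ≈ 284.610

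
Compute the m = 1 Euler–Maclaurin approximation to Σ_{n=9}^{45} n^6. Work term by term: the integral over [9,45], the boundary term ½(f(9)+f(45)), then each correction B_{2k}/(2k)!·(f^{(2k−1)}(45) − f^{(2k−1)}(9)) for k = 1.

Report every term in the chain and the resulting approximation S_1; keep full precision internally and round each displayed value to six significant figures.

The integral term ∫_9^45 x^6 dx = 5.33807e+10.
Endpoint term: (f(9) + f(45))/2 = (531441 + 8.30377e+09)/2 = 4.15215e+09.
Integral + boundary = 5.75328e+10.
k=1: B_{2}/(2)! × [f^{(1)}(45) − f^{(1)}(9)] = 1/12 × (1.10717e+09 − 354294) = 9.22345e+07.

S_1 ≈ 5.76251e+10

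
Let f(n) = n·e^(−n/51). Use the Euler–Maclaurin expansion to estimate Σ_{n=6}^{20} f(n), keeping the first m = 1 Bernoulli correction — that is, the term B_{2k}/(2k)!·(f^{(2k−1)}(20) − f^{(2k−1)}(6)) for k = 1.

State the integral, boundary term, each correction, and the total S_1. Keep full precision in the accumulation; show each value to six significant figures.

Integral: ∫_6^20 x·e^(−x/51) dx = 138.011.
Endpoint term: (f(6) + f(20))/2 = (5.33406 + 13.5120)/2 = 9.42301.
Integral + boundary = 147.434.
k=1: B_{2}/(2)! × [f^{(1)}(20) − f^{(1)}(6)] = 1/12 × (0.410658 − 0.784420) = -0.0311469.

S_1 ≈ 147.402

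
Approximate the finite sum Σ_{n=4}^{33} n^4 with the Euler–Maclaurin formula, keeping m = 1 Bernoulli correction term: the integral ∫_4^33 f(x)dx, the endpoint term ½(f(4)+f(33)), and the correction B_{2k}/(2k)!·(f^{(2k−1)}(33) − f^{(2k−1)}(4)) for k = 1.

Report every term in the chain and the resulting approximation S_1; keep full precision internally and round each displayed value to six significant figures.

Integral: ∫_4^33 x^4 dx = 7.82687e+06.
½[f(4) + f(33)] = ½[256.000 + 1.18592e+06] = 593088.
Integral + boundary = 8.41996e+06.
Correction k=1: B_{2}/2! · (f^{(1)}(33) − f^{(1)}(4)) = 1/12 · (143748 − 256.000) = 11957.7.

S_1 ≈ 8.43192e+06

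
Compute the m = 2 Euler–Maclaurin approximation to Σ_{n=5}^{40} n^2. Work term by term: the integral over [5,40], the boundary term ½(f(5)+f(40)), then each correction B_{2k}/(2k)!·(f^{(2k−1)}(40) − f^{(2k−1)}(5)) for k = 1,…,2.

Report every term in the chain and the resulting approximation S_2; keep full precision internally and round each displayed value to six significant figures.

S_2 ≈ 22110.0

The integral term ∫_5^40 x^2 dx = 21291.7.
Endpoint term: (f(5) + f(40))/2 = (25.0000 + 1600.00)/2 = 812.500.
Integral + boundary = 22104.2.
Order-1 term: 1/12 · (80.0000 − 10.0000) = 5.83333.
Running total after k=1: 22110.0.
Order-2 term: −1/720 · (0.00000 − 0.00000) = 0.00000.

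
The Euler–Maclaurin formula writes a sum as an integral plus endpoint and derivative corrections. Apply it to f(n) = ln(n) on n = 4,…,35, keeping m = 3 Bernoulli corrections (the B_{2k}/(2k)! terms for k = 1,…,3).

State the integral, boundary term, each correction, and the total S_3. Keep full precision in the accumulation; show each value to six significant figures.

The integral term ∫_4^35 ln(x) dx = 87.8920.
½[f(4) + f(35)] = ½[1.38629 + 3.55535] = 2.47082.
Integral + boundary = 90.3628.
Correction k=1: B_{2}/2! · (f^{(1)}(35) − f^{(1)}(4)) = 1/12 · (0.0285714 − 0.250000) = -0.0184524.
Partial sum through k=1: 90.3444.
Correction k=2: B_{4}/4! · (f^{(3)}(35) − f^{(3)}(4)) = −1/720 · (4.66472e-05 − 0.0312500) = 4.33380e-05.
Partial sum through k=2: 90.3444.
Correction k=3: B_{6}/6! · (f^{(5)}(35) − f^{(5)}(4)) = 1/30240 · (4.56952e-07 − 0.0234375) = -7.75034e-07.

S_3 ≈ 90.3444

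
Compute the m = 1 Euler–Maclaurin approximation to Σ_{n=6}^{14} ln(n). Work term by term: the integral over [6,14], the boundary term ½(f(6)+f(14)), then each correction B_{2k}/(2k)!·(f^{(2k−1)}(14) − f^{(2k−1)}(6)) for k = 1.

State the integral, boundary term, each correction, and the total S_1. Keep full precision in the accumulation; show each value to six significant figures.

S_1 ≈ 20.4037

∫_6^14 ln(x) dx evaluates to 18.1962.
Boundary: ½(f(6) + f(14)) = ½(1.79176 + 2.63906) = 2.21541.
Integral + boundary = 20.4117.
k=1: B_{2}/(2)! × [f^{(1)}(14) − f^{(1)}(6)] = 1/12 × (0.0714286 − 0.166667) = -0.00793651.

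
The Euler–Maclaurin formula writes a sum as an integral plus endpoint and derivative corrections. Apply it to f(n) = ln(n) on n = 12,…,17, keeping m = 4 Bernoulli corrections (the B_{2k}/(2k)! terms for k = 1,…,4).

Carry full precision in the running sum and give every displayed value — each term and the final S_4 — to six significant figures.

S_4 ≈ 16.0028

∫_12^17 ln(x) dx evaluates to 13.3457.
Boundary: ½(f(12) + f(17)) = ½(2.48491 + 2.83321) = 2.65906.
Integral + boundary = 16.0048.
Order-1 term: 1/12 · (0.0588235 − 0.0833333) = -0.00204248.
After k=1: 16.0028.
Order-2 term: −1/720 · (0.000407083 − 0.00115741) = 1.04212e-06.
After k=2: 16.0028.
Order-3 term: 1/30240 · (1.69031e-05 − 9.64506e-05) = -2.63054e-09.
After k=3: 16.0028.
Order-4 term: −1/1209600 · (1.75465e-06 − 2.00939e-05) = 1.51614e-11.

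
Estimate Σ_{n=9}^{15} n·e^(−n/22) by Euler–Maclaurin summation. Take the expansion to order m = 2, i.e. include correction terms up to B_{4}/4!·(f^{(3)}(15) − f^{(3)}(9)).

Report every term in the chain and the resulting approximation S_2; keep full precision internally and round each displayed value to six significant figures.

S_2 ≈ 48.1466

The integral term ∫_9^15 x·e^(−x/22) dx = 41.3840.
Boundary: ½(f(9) + f(15)) = ½(5.97828 + 7.58545) = 6.78187.
So far: 48.1659.
Correction k=1: B_{2}/2! · (f^{(1)}(15) − f^{(1)}(9)) = 1/12 · (0.160903 − 0.392514) = -0.0193008.
After k=1: 48.1466.
Correction k=2: B_{4}/4! · (f^{(3)}(15) − f^{(3)}(9)) = −1/720 · (0.00242210 − 0.00355583) = 1.57462e-06.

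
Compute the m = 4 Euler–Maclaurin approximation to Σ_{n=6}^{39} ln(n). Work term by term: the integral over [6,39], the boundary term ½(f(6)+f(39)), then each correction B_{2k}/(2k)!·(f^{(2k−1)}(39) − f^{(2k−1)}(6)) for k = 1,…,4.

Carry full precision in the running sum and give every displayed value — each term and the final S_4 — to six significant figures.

∫_6^39 ln(x) dx evaluates to 99.1283.
Endpoint term: (f(6) + f(39))/2 = (1.79176 + 3.66356)/2 = 2.72766.
So far: 101.856.
Correction k=1: B_{2}/2! · (f^{(1)}(39) − f^{(1)}(6)) = 1/12 · (0.0256410 − 0.166667) = -0.0117521.
Running total after k=1: 101.844.
Correction k=2: B_{4}/4! · (f^{(3)}(39) − f^{(3)}(6)) = −1/720 · (3.37160e-05 − 0.00925926) = 1.28133e-05.
Running total after k=2: 101.844.
Correction k=3: B_{6}/6! · (f^{(5)}(39) − f^{(5)}(6)) = 1/30240 · (2.66004e-07 − 0.00308642) = -1.02055e-07.
Running total after k=3: 101.844.
Correction k=4: B_{8}/8! · (f^{(7)}(39) − f^{(7)}(6)) = −1/1209600 · (5.24663e-09 − 0.00257202) = 2.12633e-09.

S_4 ≈ 101.844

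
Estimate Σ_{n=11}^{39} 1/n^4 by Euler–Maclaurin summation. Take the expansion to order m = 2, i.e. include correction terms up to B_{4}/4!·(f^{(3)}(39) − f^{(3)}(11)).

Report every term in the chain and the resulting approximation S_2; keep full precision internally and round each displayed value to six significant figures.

S_2 ≈ 0.000281243

∫_11^39 1/x^4 dx evaluates to 0.000244819.
½[f(11) + f(39)] = ½[6.83013e-05 + 4.32257e-07] = 3.43668e-05.
So far: 0.000279186.
Order-1 term: 1/12 · (-4.43340e-08 − (-2.48369e-05)) = 2.06604e-06.
After k=1: 0.000281252.
Order-2 term: −1/720 · (-8.74438e-10 − (-6.15790e-06)) = -8.55142e-09.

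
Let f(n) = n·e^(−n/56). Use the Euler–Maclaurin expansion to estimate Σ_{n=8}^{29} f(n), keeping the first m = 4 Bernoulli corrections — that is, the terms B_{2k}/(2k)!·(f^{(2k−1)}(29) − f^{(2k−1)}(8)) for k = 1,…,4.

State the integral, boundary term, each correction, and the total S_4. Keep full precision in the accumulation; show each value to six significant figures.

The integral term ∫_8^29 x·e^(−x/56) dx = 270.902.
Boundary: ½(f(8) + f(29)) = ½(6.93502 + 17.2781) = 12.1066.
Integral + boundary = 283.009.
k=1: B_{2}/(2)! × [f^{(1)}(29) − f^{(1)}(8)] = 1/12 × (0.287259 − 0.743038) = -0.0379816.
Partial sum through k=1: 282.971.
k=2: B_{4}/(4)! × [f^{(3)}(29) − f^{(3)}(8)] = −1/720 × (0.000471572 − 0.000789794) = 4.41975e-07.
Partial sum through k=2: 282.971.
k=3: B_{6}/(6)! × [f^{(5)}(29) − f^{(5)}(8)] = 1/30240 × (2.71538e-07 − 4.28141e-07) = -5.17866e-12.
Partial sum through k=3: 282.971.
k=4: B_{8}/(8)! × [f^{(7)}(29) − f^{(7)}(8)] = −1/1209600 × (1.25224e-10 − 1.92740e-10) = 5.58171e-17.

S_4 ≈ 282.971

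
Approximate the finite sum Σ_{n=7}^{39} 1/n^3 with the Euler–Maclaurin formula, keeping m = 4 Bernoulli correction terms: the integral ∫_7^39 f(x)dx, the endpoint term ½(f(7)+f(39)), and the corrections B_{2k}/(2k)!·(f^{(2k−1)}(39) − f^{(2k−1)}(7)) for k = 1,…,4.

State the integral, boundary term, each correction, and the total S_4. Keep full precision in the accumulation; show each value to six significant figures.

∫_7^39 1/x^3 dx evaluates to 0.00987535.
Endpoint term: (f(7) + f(39))/2 = (0.00291545 + 1.68580e-05)/2 = 0.00146615.
Integral + boundary = 0.0113415.
Correction k=1: B_{2}/2! · (f^{(1)}(39) − f^{(1)}(7)) = 1/12 · (-1.29677e-06 − (-0.00124948)) = 0.000104015.
Running total after k=1: 0.0114455.
Correction k=2: B_{4}/4! · (f^{(3)}(39) − f^{(3)}(7)) = −1/720 · (-1.70515e-08 − (-0.000509992)) = -7.08298e-07.
Running total after k=2: 0.0114448.
Correction k=3: B_{6}/6! · (f^{(5)}(39) − f^{(5)}(7)) = 1/30240 · (-4.70851e-10 − (-0.000437136)) = 1.44555e-08.
Running total after k=3: 0.0114448.
Correction k=4: B_{8}/8! · (f^{(7)}(39) − f^{(7)}(7)) = −1/1209600 · (-2.22888e-11 − (-0.000642322)) = -5.31020e-10.

S_4 ≈ 0.0114448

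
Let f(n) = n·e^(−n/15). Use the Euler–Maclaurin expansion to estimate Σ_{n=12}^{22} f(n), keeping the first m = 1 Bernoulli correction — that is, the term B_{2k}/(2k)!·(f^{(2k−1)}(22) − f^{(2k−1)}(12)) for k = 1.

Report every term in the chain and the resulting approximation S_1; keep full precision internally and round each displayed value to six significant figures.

S_1 ≈ 59.1607

Integral: ∫_12^22 x·e^(−x/15) dx = 53.9435.
Endpoint term: (f(12) + f(22))/2 = (5.39195 + 5.07525)/2 = 5.23360.
So far: 59.1771.
k=1: B_{2}/(2)! × [f^{(1)}(22) − f^{(1)}(12)] = 1/12 × (-0.107657 − 0.0898658) = -0.0164602.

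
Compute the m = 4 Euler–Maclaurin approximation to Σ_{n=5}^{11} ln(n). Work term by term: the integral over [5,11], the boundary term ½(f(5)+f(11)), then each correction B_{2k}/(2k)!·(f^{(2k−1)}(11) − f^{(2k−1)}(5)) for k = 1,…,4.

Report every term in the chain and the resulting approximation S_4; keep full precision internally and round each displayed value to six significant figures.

S_4 ≈ 14.3243

The integral term ∫_5^11 ln(x) dx = 12.3297.
Endpoint term: (f(5) + f(11))/2 = (1.60944 + 2.39790)/2 = 2.00367.
So far: 14.3333.
Order-1 term: 1/12 · (0.0909091 − 0.200000) = -0.00909091.
After k=1: 14.3242.
Order-2 term: −1/720 · (0.00150263 − 0.0160000) = 2.01352e-05.
After k=2: 14.3243.
Order-3 term: 1/30240 · (0.000149021 − 0.00768000) = -2.49040e-07.
After k=3: 14.3243.
Order-4 term: −1/1209600 · (3.69474e-05 − 0.00921600) = 7.58850e-09.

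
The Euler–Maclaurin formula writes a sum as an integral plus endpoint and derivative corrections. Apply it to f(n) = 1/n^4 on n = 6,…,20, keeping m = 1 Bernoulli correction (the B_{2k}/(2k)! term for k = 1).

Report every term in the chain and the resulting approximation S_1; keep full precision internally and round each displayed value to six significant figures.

S_1 ≈ 0.00193323

∫_6^20 1/x^4 dx evaluates to 0.00150154.
Endpoint term: (f(6) + f(20))/2 = (0.000771605 + 6.25000e-06)/2 = 0.000388927.
So far: 0.00189047.
Correction k=1: B_{2}/2! · (f^{(1)}(20) − f^{(1)}(6)) = 1/12 · (-1.25000e-06 − (-0.000514403)) = 4.27628e-05.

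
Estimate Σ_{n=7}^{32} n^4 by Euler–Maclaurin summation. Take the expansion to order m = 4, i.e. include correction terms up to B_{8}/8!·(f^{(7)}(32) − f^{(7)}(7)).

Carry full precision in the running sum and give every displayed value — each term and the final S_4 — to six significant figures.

Integral: ∫_7^32 x^4 dx = 6.70752e+06.
Boundary: ½(f(7) + f(32)) = ½(2401.00 + 1.04858e+06) = 525488.
So far: 7.23301e+06.
Correction k=1: B_{2}/2! · (f^{(1)}(32) − f^{(1)}(7)) = 1/12 · (131072 − 1372.00) = 10808.3.
Running total after k=1: 7.24382e+06.
Correction k=2: B_{4}/4! · (f^{(3)}(32) − f^{(3)}(7)) = −1/720 · (768.000 − 168.000) = -0.833333.
Running total after k=2: 7.24382e+06.
Correction k=3: B_{6}/6! · (f^{(5)}(32) − f^{(5)}(7)) = 1/30240 · (0.00000 − 0.00000) = 0.00000.
Running total after k=3: 7.24382e+06.
Correction k=4: B_{8}/8! · (f^{(7)}(32) − f^{(7)}(7)) = −1/1209600 · (0.00000 − 0.00000) = 0.00000.

S_4 ≈ 7.24382e+06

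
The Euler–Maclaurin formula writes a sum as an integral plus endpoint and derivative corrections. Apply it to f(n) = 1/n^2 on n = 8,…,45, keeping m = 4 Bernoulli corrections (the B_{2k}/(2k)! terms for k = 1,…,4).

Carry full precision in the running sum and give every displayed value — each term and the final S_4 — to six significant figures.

The integral term ∫_8^45 1/x^2 dx = 0.102778.
Boundary: ½(f(8) + f(45)) = ½(0.0156250 + 0.000493827) = 0.00805941.
So far: 0.110837.
k=1: B_{2}/(2)! × [f^{(1)}(45) − f^{(1)}(8)] = 1/12 × (-2.19479e-05 − (-0.00390625)) = 0.000323692.
Running total after k=1: 0.111161.
k=2: B_{4}/(4)! × [f^{(3)}(45) − f^{(3)}(8)] = −1/720 × (-1.30061e-07 − (-0.000732422)) = -1.01707e-06.
Running total after k=2: 0.111160.
k=3: B_{6}/(6)! × [f^{(5)}(45) − f^{(5)}(8)] = 1/30240 × (-1.92684e-09 − (-0.000343323)) = 1.13532e-08.
Running total after k=3: 0.111160.
k=4: B_{8}/(8)! × [f^{(7)}(45) − f^{(7)}(8)] = −1/1209600 × (-5.32854e-11 − (-0.000300407)) = -2.48353e-10.

S_4 ≈ 0.111160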